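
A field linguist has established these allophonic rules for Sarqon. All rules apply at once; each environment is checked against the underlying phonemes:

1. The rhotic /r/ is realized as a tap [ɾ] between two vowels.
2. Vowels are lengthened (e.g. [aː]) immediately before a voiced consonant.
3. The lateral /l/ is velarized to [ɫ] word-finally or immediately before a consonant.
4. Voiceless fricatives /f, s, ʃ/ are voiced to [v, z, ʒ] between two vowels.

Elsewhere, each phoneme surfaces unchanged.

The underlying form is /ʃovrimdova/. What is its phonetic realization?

[ʃoːvriːmdoːva]

/ʃ/ (word-initial): rule 4 targets it, but not between two vowels → unchanged [ʃ].
/o/ — between /ʃ/ and /v/, before a voiced consonant — surfaces as [oː] (rule 2).
/r/ — between /v/ and /i/; rule 1 does not apply here → [r].
/i/ meets the environment for rule 2 (before a voiced consonant) → [iː].
/o/ (between /d/ and /v/): before a voiced consonant, so rule 2 applies → [oː].
/a/ (word-final): rule 2 targets it, but not before a voiced consonant → unchanged [a].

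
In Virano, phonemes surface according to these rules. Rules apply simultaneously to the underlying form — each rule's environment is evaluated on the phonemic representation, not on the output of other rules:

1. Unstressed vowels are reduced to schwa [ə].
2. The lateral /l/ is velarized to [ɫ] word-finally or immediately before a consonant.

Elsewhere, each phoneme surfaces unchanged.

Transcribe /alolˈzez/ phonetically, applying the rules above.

/a/ (word-initial): in an unstressed syllable, so rule 1 applies → [ə].
/l/ (between /a/ and /o/) is in the target of rule 2 but the environment (word-finally or immediately before a consonant) is not met → [l].
/o/ (between /l/ and /l/): in an unstressed syllable, so rule 1 applies → [ə].
Rule 2 applies to /l/ (between /o/ and /z/: word-finally or immediately before a consonant) → [ɫ].
/e/ (between /z/ and /z/): rule 1 targets it, but not in an unstressed syllable → unchanged [e].

[ələɫˈzez]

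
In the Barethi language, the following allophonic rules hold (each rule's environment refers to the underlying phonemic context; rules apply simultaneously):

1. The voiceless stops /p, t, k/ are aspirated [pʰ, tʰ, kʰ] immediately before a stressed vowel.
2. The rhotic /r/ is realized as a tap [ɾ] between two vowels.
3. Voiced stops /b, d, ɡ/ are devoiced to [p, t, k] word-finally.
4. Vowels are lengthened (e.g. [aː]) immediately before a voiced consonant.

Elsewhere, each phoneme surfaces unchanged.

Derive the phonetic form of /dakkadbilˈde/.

/d/ (word-initial) fails the environment for rule 3, so it stays [d].
/a/ (between /d/ and /k/): rule 4 targets it, but not before a voiced consonant → unchanged [a].
/k/ — between /a/ and /k/; rule 1 does not apply here → [k].
/k/ (between /k/ and /a/) is in the target of rule 1 but the environment (immediately before a stressed vowel) is not met → [k].
/a/ (between /k/ and /d/): before a voiced consonant, so rule 4 applies → [aː].
/d/ (between /a/ and /b/) is in the target of rule 3 but the environment (word-finally) is not met → [d].
/b/ (between /d/ and /i/) is in the target of rule 3 but the environment (word-finally) is not met → [b].
/i/ (between /b/ and /l/): before a voiced consonant, so rule 4 applies → [iː].
/l/ — not in any rule's target class → [l].
/d/ (between /l/ and /e/) is in the target of rule 3 but the environment (word-finally) is not met → [d].
/e/ — word-final; rule 4 does not apply here → [e].

[dakkaːdbiːlˈde]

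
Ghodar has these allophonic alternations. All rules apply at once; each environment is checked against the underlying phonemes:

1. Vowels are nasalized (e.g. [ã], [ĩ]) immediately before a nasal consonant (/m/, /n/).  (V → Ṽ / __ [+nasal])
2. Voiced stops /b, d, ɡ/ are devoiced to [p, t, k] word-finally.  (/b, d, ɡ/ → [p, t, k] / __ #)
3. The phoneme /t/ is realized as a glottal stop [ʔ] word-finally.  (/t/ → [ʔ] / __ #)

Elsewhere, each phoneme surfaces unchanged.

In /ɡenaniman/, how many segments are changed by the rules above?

Segments that undergo a rule: /e/ → [ẽ] (rule 1); /a/ → [ã] (rule 1); /i/ → [ĩ] (rule 1); /a/ → [ã] (rule 1).
All other segments surface unchanged.

4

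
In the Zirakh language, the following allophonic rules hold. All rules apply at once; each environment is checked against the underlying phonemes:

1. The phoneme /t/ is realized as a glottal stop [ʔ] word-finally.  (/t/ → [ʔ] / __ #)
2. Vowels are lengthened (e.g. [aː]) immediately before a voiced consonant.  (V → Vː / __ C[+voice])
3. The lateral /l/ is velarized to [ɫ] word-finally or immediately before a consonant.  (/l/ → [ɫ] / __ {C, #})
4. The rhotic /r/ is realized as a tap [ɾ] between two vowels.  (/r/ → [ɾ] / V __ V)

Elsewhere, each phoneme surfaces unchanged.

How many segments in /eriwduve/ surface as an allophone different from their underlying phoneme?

Segments that undergo a rule: /e/ → [eː] (rule 2); /r/ → [ɾ] (rule 4); /i/ → [iː] (rule 2); /u/ → [uː] (rule 2).
All other segments surface unchanged.

4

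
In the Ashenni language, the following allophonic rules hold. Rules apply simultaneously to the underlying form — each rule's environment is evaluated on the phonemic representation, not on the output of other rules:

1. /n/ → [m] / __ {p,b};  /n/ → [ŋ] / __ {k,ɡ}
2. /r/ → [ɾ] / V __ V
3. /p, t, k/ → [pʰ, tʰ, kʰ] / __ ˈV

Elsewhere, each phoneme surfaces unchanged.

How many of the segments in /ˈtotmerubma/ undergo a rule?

Segments that undergo a rule: /t/ → [tʰ] (rule 3); /r/ → [ɾ] (rule 2).
All other segments surface unchanged.

2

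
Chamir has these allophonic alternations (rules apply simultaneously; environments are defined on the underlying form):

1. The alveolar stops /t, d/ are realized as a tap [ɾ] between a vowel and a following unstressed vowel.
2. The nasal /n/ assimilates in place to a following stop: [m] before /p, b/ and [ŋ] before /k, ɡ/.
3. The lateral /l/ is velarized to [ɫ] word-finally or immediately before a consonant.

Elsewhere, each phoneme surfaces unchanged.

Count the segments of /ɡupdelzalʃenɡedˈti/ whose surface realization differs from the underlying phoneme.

Segments that undergo a rule: /l/ → [ɫ] (rule 3); /l/ → [ɫ] (rule 3); /n/ → [ŋ] (rule 2).
All other segments surface unchanged.

3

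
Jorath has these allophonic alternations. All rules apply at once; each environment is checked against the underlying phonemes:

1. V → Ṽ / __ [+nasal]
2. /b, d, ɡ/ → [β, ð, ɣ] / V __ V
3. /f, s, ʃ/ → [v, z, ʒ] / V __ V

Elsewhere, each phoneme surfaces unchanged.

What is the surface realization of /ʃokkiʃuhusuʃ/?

[ʃokkiʒuhuzuʃ]

/ʃ/ (word-initial): rule 3 targets it, but not between two vowels → unchanged [ʃ].
/o/ (between /ʃ/ and /k/) is in the target of rule 1 but the environment (before a nasal consonant) is not met → [o].
/i/ (between /k/ and /ʃ/) is in the target of rule 1 but the environment (before a nasal consonant) is not met → [i].
Rule 3 applies to /ʃ/ (between /i/ and /u/: between two vowels) → [ʒ].
/u/ — between /ʃ/ and /h/; rule 1 does not apply here → [u].
/u/ (between /h/ and /s/) fails the environment for rule 1, so it stays [u].
/s/ (between /u/ and /u/) occurs between two vowels → [z] by rule 3.
/u/ (between /s/ and /ʃ/) is in the target of rule 1 but the environment (before a nasal consonant) is not met → [u].
/ʃ/ (word-final) is in the target of rule 3 but the environment (between two vowels) is not met → [ʃ].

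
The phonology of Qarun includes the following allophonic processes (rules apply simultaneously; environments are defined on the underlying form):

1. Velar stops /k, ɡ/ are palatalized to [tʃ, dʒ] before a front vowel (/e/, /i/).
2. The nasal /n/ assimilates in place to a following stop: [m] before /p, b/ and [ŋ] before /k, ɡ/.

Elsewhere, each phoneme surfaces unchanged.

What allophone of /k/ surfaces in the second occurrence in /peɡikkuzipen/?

/k/ (between /k/ and /u/): rule 1 targets it, but not before a front vowel → unchanged [k].

[k]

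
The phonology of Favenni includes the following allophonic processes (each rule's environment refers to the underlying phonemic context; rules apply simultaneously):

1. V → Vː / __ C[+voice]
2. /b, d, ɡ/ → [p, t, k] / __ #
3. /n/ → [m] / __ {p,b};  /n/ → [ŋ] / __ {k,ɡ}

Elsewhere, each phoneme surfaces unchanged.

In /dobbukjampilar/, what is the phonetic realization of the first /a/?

[aː]

Rule 1 applies to /a/ (between /j/ and /m/: before a voiced consonant) → [aː].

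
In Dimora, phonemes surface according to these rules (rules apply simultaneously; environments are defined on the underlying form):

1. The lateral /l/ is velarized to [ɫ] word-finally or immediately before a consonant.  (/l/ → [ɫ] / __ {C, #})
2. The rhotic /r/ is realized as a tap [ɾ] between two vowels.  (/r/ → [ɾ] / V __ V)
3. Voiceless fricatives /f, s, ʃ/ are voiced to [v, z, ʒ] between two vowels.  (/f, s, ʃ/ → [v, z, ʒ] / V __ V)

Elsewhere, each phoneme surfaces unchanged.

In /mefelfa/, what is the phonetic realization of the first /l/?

/l/ (between /e/ and /f/): word-finally or immediately before a consonant, so rule 1 applies → [ɫ].

[ɫ]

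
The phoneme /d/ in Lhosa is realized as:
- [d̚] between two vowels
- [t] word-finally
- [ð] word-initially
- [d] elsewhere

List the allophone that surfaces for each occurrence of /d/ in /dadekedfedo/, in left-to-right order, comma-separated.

[ð], [d̚], [d], [d̚]

Occurrence 1 (position 1): word-initially → [ð].
Occurrence 2 (position 3): between two vowels → [d̚].
Occurrence 3 (position 7): no conditioning environment matches → elsewhere allophone [d].
Occurrence 4 (position 10): between two vowels → [d̚].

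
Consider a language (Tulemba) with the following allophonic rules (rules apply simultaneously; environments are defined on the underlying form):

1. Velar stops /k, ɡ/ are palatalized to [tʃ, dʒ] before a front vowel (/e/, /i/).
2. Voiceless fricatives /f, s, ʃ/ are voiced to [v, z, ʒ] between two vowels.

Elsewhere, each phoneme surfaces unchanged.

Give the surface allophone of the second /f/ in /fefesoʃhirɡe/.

[v]

Rule 2 applies to /f/ (between /e/ and /e/: between two vowels) → [v].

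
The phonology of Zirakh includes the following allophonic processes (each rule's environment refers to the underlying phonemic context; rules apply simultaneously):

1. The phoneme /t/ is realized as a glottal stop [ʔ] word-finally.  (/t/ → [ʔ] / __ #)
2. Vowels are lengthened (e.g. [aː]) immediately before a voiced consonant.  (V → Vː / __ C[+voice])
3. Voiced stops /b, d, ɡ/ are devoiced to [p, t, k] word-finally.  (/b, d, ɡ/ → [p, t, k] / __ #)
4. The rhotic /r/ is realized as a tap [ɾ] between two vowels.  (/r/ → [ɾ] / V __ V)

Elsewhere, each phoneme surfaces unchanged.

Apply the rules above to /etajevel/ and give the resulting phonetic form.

[etaːjeːveːl]

/e/ (word-initial) is in the target of rule 2 but the environment (before a voiced consonant) is not met → [e].
/t/ (between /e/ and /a/) fails the environment for rule 1, so it stays [t].
/a/ meets the environment for rule 2 (before a voiced consonant) → [aː].
/j/ (between /a/ and /e/): no rule targets it → [j].
/e/ (between /j/ and /v/) occurs before a voiced consonant → [eː] by rule 2.
/v/ stays [v].
/e/ (between /v/ and /l/): before a voiced consonant, so rule 2 applies → [eː].
/l/ — not in any rule's target class → [l].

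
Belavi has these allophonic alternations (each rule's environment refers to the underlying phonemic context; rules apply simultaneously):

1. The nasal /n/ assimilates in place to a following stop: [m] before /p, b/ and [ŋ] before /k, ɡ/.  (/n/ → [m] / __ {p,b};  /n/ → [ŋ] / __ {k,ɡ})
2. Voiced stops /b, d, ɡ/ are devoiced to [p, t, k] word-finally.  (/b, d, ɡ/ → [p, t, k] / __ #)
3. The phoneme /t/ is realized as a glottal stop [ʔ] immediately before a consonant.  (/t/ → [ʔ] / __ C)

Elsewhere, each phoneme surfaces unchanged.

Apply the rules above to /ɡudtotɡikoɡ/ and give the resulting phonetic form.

[ɡudtoʔɡikok]

/ɡ/ — word-initial; rule 2 does not apply here → [ɡ].
/u/ (between /ɡ/ and /d/): no rule targets it → [u].
/d/ — between /u/ and /t/; rule 2 does not apply here → [d].
/t/ (between /d/ and /o/): rule 3 targets it, but not immediately before a consonant → unchanged [t].
/o/ — not in any rule's target class → [o].
/t/ — between /o/ and /ɡ/, immediately before a consonant — surfaces as [ʔ] (rule 3).
/ɡ/ — between /t/ and /i/; rule 2 does not apply here → [ɡ].
/i/ — not in any rule's target class → [i].
/k/ (between /i/ and /o/): no rule targets it → [k].
/o/ stays [o].
Rule 2 applies to /ɡ/ (word-final: word-finally) → [k].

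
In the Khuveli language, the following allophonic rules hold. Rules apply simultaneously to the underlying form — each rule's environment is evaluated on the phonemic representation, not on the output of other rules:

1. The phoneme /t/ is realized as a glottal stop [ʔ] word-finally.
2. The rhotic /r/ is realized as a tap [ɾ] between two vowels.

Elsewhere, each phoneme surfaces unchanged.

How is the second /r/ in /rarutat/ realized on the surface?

/r/ — between /a/ and /u/, between two vowels — surfaces as [ɾ] (rule 2).

[ɾ]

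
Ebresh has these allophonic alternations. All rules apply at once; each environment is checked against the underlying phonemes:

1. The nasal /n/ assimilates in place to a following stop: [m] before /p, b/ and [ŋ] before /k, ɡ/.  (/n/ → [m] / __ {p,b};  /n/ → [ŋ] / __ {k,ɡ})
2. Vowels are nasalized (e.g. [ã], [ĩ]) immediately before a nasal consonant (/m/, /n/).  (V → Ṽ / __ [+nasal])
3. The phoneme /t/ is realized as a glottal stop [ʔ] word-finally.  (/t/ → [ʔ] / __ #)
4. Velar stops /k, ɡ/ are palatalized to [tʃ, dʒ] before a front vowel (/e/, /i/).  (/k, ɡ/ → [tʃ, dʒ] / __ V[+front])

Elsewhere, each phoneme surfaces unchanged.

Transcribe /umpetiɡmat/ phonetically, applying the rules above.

[ũmpetiɡmaʔ]

/u/ (word-initial): before a nasal consonant, so rule 2 applies → [ũ].
/m/ (between /u/ and /p/): no rule targets it → [m].
/p/ (between /m/ and /e/): no rule targets it → [p].
/e/ — between /p/ and /t/; rule 2 does not apply here → [e].
/t/ (between /e/ and /i/) fails the environment for rule 3, so it stays [t].
/i/ (between /t/ and /ɡ/) fails the environment for rule 2, so it stays [i].
/ɡ/ (between /i/ and /m/) fails the environment for rule 4, so it stays [ɡ].
/m/ (between /ɡ/ and /a/) is unaffected → [m].
/a/ (between /m/ and /t/): rule 2 targets it, but not before a nasal consonant → unchanged [a].
/t/ (word-final): word-finally, so rule 3 applies → [ʔ].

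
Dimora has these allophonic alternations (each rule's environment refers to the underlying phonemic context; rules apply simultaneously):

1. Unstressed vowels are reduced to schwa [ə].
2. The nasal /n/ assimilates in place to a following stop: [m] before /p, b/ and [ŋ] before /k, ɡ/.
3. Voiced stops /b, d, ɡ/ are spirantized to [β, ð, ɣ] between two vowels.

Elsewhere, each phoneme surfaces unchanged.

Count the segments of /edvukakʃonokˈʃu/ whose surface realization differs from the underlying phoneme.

5

Segments that undergo a rule: /e/ → [ə] (rule 1); /u/ → [ə] (rule 1); /a/ → [ə] (rule 1); /o/ → [ə] (rule 1); /o/ → [ə] (rule 1).
All other segments surface unchanged.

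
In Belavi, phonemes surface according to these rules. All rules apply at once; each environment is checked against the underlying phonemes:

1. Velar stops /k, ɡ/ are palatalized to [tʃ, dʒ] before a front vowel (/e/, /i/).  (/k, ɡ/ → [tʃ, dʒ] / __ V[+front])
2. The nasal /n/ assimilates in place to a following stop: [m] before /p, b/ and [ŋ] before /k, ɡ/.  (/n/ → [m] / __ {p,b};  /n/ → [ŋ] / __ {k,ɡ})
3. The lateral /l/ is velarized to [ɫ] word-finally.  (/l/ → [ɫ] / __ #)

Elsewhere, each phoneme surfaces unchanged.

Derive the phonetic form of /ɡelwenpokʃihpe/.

/ɡ/ — word-initial, before a front vowel — surfaces as [dʒ] (rule 1).
/l/ (between /e/ and /w/): rule 3 targets it, but not word-finally → unchanged [l].
Rule 2 applies to /n/ (between /e/ and /p/: before a labial or velar stop) → [m].
/k/ — between /o/ and /ʃ/; rule 1 does not apply here → [k].

[dʒelwempokʃihpe]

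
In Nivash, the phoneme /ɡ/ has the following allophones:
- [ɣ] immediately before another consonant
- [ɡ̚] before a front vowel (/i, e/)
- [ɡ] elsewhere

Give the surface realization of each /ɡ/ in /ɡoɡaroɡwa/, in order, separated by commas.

[ɡ], [ɡ], [ɣ]

Occurrence 1 (position 1): no conditioning environment matches → elsewhere allophone [ɡ].
Occurrence 2 (position 3): no conditioning environment matches → elsewhere allophone [ɡ].
Occurrence 3 (position 7): immediately before another consonant → [ɣ].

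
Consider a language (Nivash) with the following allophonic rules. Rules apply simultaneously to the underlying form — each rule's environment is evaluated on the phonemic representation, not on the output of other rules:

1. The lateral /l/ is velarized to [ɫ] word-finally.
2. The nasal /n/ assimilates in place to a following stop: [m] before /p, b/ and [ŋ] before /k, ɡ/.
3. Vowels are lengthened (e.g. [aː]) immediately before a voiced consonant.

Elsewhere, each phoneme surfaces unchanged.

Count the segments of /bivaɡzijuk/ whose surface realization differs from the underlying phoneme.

3

Segments that undergo a rule: /i/ → [iː] (rule 3); /a/ → [aː] (rule 3); /i/ → [iː] (rule 3).
All other segments surface unchanged.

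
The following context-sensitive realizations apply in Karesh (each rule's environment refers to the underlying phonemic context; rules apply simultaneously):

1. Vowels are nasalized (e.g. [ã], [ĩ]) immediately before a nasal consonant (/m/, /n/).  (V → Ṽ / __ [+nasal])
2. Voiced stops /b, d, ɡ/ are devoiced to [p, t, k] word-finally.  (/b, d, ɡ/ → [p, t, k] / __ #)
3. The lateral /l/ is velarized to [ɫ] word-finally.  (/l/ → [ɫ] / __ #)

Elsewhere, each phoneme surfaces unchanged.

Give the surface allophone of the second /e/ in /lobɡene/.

/e/ (word-final) fails the environment for rule 1, so it stays [e].

[e]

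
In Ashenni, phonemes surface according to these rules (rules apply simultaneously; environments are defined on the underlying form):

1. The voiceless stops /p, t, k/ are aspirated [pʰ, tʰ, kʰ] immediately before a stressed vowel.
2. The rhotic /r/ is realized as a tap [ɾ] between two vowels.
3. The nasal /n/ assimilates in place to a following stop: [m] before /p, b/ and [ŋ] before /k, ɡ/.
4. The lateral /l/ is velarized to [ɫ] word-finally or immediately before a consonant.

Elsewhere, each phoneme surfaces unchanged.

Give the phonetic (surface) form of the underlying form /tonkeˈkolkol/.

/t/ (word-initial): rule 1 targets it, but not immediately before a stressed vowel → unchanged [t].
/o/ (between /t/ and /n/) is unaffected → [o].
Rule 3 applies to /n/ (between /o/ and /k/: before a labial or velar stop) → [ŋ].
/k/ (between /n/ and /e/): rule 1 targets it, but not immediately before a stressed vowel → unchanged [k].
/e/ stays [e].
/k/ — between /e/ and /o/, immediately before a stressed vowel — surfaces as [kʰ] (rule 1).
/o/ stays [o].
/l/ (between /o/ and /k/) occurs word-finally or immediately before a consonant → [ɫ] by rule 4.
/k/ — between /l/ and /o/; rule 1 does not apply here → [k].
/o/ (between /k/ and /l/) is unaffected → [o].
/l/ meets the environment for rule 4 (word-finally or immediately before a consonant) → [ɫ].

[toŋkeˈkʰoɫkoɫ]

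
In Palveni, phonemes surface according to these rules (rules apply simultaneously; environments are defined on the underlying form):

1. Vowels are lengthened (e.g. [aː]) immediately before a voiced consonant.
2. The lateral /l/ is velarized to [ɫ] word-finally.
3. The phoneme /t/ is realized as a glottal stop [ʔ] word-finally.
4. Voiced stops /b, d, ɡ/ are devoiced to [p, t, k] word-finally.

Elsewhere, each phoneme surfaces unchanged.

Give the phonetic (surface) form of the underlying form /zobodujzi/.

[zoːboːduːjzi]

/z/ — not in any rule's target class → [z].
Rule 1 applies to /o/ (between /z/ and /b/: before a voiced consonant) → [oː].
/b/ (between /o/ and /o/) is in the target of rule 4 but the environment (word-finally) is not met → [b].
/o/ — between /b/ and /d/, before a voiced consonant — surfaces as [oː] (rule 1).
/d/ (between /o/ and /u/) is in the target of rule 4 but the environment (word-finally) is not met → [d].
/u/ (between /d/ and /j/): before a voiced consonant, so rule 1 applies → [uː].
/j/ — not in any rule's target class → [j].
/z/ (between /j/ and /i/): no rule targets it → [z].
/i/ (word-final): rule 1 targets it, but not before a voiced consonant → unchanged [i].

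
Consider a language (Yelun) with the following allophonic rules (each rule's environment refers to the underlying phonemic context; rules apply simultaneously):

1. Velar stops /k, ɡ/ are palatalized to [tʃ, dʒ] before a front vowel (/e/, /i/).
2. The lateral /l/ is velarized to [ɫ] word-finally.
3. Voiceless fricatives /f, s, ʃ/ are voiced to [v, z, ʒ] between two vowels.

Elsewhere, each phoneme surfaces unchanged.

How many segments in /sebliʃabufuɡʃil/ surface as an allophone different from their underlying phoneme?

Segments that undergo a rule: /ʃ/ → [ʒ] (rule 3); /f/ → [v] (rule 3); /l/ → [ɫ] (rule 2).
All other segments surface unchanged.

3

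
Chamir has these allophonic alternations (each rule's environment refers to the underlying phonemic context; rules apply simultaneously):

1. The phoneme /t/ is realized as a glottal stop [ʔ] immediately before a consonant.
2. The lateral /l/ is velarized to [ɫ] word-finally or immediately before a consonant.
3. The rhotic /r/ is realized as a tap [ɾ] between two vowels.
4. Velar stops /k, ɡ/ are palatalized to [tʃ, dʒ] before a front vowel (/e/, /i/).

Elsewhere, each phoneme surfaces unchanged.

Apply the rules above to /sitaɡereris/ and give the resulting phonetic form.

/s/ stays [s].
/i/ (between /s/ and /t/) is unaffected → [i].
/t/ — between /i/ and /a/; rule 1 does not apply here → [t].
/a/ (between /t/ and /ɡ/) is unaffected → [a].
/ɡ/ (between /a/ and /e/) occurs before a front vowel → [dʒ] by rule 4.
/e/ — not in any rule's target class → [e].
/r/ meets the environment for rule 3 (between two vowels) → [ɾ].
/e/ — not in any rule's target class → [e].
/r/ meets the environment for rule 3 (between two vowels) → [ɾ].
/i/ stays [i].
/s/ — not in any rule's target class → [s].

[sitadʒeɾeɾis]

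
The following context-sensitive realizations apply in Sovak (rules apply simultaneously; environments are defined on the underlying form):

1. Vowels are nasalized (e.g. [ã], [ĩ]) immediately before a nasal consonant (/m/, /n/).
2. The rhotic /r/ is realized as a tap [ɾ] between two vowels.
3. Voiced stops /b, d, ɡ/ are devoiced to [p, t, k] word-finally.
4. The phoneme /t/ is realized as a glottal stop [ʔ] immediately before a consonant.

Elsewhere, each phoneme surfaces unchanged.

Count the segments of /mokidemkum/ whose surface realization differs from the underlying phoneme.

Segments that undergo a rule: /e/ → [ẽ] (rule 1); /u/ → [ũ] (rule 1).
All other segments surface unchanged.

2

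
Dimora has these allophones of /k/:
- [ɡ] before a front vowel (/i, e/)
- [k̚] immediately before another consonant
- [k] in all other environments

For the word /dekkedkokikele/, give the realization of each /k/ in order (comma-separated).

[k̚], [ɡ], [k], [ɡ], [ɡ]

Occurrence 1 (position 3): immediately before another consonant → [k̚].
Occurrence 2 (position 4): before a front vowel (/i, e/) → [ɡ].
Occurrence 3 (position 7): no conditioning environment matches → elsewhere allophone [k].
Occurrence 4 (position 9): before a front vowel (/i, e/) → [ɡ].
Occurrence 5 (position 11): before a front vowel (/i, e/) → [ɡ].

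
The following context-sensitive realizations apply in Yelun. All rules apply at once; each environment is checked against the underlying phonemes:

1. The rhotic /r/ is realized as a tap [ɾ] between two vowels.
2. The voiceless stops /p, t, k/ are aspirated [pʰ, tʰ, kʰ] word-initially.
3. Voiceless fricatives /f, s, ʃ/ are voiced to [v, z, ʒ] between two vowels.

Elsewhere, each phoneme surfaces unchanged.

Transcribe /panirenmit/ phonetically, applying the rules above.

/p/ (word-initial) occurs word-initially → [pʰ] by rule 2.
/a/ (between /p/ and /n/): no rule targets it → [a].
/n/ (between /a/ and /i/) is unaffected → [n].
/i/ stays [i].
/r/ meets the environment for rule 1 (between two vowels) → [ɾ].
/e/ (between /r/ and /n/) is unaffected → [e].
/n/ (between /e/ and /m/): no rule targets it → [n].
/m/ (between /n/ and /i/): no rule targets it → [m].
/i/ (between /m/ and /t/): no rule targets it → [i].
/t/ (word-final) is in the target of rule 2 but the environment (word-initially) is not met → [t].

[pʰaniɾenmit]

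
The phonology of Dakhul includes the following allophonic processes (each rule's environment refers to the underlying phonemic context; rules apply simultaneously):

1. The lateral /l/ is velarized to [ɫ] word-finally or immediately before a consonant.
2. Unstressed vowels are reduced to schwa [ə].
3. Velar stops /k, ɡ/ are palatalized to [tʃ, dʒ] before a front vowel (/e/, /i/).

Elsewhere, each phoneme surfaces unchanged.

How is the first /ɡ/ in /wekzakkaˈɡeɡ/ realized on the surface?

Rule 3 applies to /ɡ/ (between /a/ and /e/: before a front vowel) → [dʒ].

[dʒ]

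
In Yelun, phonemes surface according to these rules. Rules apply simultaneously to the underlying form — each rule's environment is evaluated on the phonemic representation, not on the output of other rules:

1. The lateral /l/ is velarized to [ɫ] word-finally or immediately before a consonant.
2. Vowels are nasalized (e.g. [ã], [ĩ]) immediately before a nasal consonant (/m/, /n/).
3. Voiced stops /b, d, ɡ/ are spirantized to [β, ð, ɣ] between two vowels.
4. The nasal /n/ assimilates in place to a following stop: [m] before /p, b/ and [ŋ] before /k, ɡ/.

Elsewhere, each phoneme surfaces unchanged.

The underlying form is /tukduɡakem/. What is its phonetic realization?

/t/ — not in any rule's target class → [t].
/u/ (between /t/ and /k/) fails the environment for rule 2, so it stays [u].
/k/ (between /u/ and /d/) is unaffected → [k].
/d/ (between /k/ and /u/) is in the target of rule 3 but the environment (between two vowels) is not met → [d].
/u/ — between /d/ and /ɡ/; rule 2 does not apply here → [u].
/ɡ/ meets the environment for rule 3 (between two vowels) → [ɣ].
/a/ (between /ɡ/ and /k/): rule 2 targets it, but not before a nasal consonant → unchanged [a].
/k/ (between /a/ and /e/) is unaffected → [k].
/e/ — between /k/ and /m/, before a nasal consonant — surfaces as [ẽ] (rule 2).
/m/ (word-final): no rule targets it → [m].

[tukduɣakẽm]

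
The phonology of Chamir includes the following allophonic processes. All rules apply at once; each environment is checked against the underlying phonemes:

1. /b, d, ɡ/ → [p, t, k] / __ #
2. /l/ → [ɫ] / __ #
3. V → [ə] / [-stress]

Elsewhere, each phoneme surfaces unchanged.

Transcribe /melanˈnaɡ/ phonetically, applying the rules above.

[mələnˈnak]

/m/ — not in any rule's target class → [m].
/e/ (between /m/ and /l/): in an unstressed syllable, so rule 3 applies → [ə].
/l/ (between /e/ and /a/): rule 2 targets it, but not word-finally → unchanged [l].
/a/ (between /l/ and /n/) occurs in an unstressed syllable → [ə] by rule 3.
/n/ stays [n].
/n/ stays [n].
/a/ (between /n/ and /ɡ/) fails the environment for rule 3, so it stays [a].
/ɡ/ (word-final): word-finally, so rule 1 applies → [k].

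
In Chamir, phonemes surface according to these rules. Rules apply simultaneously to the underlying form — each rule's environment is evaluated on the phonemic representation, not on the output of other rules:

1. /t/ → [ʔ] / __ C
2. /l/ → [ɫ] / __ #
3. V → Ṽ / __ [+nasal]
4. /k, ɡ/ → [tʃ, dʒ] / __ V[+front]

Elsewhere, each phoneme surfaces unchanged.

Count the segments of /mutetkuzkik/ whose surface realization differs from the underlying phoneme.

2

Segments that undergo a rule: /t/ → [ʔ] (rule 1); /k/ → [tʃ] (rule 4).
All other segments surface unchanged.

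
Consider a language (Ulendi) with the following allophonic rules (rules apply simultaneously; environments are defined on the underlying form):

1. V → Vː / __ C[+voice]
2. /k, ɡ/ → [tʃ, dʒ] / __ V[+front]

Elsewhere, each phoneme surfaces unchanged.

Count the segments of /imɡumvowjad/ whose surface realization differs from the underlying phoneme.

Segments that undergo a rule: /i/ → [iː] (rule 1); /u/ → [uː] (rule 1); /o/ → [oː] (rule 1); /a/ → [aː] (rule 1).
All other segments surface unchanged.

4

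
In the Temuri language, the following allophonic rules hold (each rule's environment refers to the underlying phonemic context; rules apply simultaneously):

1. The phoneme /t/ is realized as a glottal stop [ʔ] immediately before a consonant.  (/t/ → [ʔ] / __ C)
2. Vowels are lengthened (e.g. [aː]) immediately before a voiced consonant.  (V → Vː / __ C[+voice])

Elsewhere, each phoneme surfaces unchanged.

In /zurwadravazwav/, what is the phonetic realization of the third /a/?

[aː]

/a/ (between /v/ and /z/): before a voiced consonant, so rule 2 applies → [aː].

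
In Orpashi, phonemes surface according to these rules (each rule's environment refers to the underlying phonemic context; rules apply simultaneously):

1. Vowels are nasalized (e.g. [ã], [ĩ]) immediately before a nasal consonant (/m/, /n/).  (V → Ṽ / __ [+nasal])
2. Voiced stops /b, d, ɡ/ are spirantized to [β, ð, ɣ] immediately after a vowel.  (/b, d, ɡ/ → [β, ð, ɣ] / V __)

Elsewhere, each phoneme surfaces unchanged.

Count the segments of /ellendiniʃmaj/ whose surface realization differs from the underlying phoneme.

2

Segments that undergo a rule: /e/ → [ẽ] (rule 1); /i/ → [ĩ] (rule 1).
All other segments surface unchanged.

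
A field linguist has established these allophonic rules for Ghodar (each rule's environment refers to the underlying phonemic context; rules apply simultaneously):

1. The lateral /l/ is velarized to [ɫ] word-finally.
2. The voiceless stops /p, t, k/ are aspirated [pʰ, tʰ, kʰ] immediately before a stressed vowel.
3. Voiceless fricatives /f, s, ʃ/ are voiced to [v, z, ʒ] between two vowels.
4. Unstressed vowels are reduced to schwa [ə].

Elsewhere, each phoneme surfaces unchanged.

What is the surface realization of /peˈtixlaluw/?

[pəˈtʰixlələw]

/p/ (word-initial) fails the environment for rule 2, so it stays [p].
/e/ (between /p/ and /t/): in an unstressed syllable, so rule 4 applies → [ə].
/t/ meets the environment for rule 2 (immediately before a stressed vowel) → [tʰ].
/i/ (between /t/ and /x/): rule 4 targets it, but not in an unstressed syllable → unchanged [i].
/x/ — not in any rule's target class → [x].
/l/ (between /x/ and /a/): rule 1 targets it, but not word-finally → unchanged [l].
/a/ (between /l/ and /l/): in an unstressed syllable, so rule 4 applies → [ə].
/l/ (between /a/ and /u/): rule 1 targets it, but not word-finally → unchanged [l].
Rule 4 applies to /u/ (between /l/ and /w/: in an unstressed syllable) → [ə].
/w/ (word-final) is unaffected → [w].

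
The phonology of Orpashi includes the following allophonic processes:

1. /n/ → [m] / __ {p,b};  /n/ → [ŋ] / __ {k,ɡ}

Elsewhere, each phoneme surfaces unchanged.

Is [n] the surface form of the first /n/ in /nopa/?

/n/ (word-initial): rule 1 targets it, but not before a labial or velar stop → unchanged [n].
The actual realization is [n], which matches [n].

Yes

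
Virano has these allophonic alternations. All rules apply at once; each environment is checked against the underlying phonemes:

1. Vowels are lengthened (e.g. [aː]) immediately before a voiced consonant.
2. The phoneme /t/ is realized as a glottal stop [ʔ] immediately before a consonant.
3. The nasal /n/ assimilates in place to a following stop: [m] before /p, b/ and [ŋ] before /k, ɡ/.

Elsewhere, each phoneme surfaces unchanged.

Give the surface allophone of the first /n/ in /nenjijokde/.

/n/ (word-initial) fails the environment for rule 3, so it stays [n].

[n]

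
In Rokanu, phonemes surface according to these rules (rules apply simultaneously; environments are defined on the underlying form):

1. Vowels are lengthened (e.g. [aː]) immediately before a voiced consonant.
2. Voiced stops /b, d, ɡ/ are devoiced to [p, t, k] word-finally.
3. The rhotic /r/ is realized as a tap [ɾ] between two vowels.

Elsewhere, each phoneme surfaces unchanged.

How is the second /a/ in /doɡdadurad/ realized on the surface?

[aː]

/a/ — between /r/ and /d/, before a voiced consonant — surfaces as [aː] (rule 1).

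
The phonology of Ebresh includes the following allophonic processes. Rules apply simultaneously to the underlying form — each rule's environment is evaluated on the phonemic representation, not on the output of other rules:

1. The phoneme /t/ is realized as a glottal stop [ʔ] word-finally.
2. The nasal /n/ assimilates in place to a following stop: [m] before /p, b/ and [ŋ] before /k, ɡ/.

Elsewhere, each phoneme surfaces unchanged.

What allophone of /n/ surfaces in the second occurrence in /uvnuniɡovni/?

[n]

/n/ (between /u/ and /i/): rule 2 targets it, but not before a labial or velar stop → unchanged [n].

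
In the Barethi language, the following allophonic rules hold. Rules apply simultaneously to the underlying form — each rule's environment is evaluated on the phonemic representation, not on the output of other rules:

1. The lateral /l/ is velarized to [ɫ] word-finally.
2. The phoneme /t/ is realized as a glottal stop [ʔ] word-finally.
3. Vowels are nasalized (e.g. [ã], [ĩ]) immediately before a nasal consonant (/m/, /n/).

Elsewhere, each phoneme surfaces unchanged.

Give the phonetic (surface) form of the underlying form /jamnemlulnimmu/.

/j/ — not in any rule's target class → [j].
/a/ (between /j/ and /m/) occurs before a nasal consonant → [ã] by rule 3.
/m/ — not in any rule's target class → [m].
/n/ — not in any rule's target class → [n].
/e/ meets the environment for rule 3 (before a nasal consonant) → [ẽ].
/m/ (between /e/ and /l/) is unaffected → [m].
/l/ (between /m/ and /u/) is in the target of rule 1 but the environment (word-finally) is not met → [l].
/u/ (between /l/ and /l/) fails the environment for rule 3, so it stays [u].
/l/ (between /u/ and /n/): rule 1 targets it, but not word-finally → unchanged [l].
/n/ stays [n].
/i/ meets the environment for rule 3 (before a nasal consonant) → [ĩ].
/m/ (between /i/ and /m/): no rule targets it → [m].
/m/ (between /m/ and /u/) is unaffected → [m].
/u/ (word-final): rule 3 targets it, but not before a nasal consonant → unchanged [u].

[jãmnẽmlulnĩmmu]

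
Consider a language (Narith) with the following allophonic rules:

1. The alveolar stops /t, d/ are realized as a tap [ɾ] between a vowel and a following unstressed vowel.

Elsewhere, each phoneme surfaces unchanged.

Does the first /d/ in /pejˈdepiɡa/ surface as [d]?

/d/ (between /j/ and /e/) fails the environment for rule 1, so it stays [d].
The actual realization is [d], which matches [d].

Yes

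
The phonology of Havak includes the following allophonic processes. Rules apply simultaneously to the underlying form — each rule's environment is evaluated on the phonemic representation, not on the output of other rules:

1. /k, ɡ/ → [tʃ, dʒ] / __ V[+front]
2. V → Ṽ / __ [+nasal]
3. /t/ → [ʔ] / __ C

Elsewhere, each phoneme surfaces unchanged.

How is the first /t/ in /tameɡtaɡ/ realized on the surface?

/t/ (word-initial) is in the target of rule 3 but the environment (immediately before a consonant) is not met → [t].

[t]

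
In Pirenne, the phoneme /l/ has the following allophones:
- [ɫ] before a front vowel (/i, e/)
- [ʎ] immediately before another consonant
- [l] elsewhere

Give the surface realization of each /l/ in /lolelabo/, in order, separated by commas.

[l], [ɫ], [l]

Occurrence 1 (position 1): no conditioning environment matches → elsewhere allophone [l].
Occurrence 2 (position 3): before a front vowel (/i, e/) → [ɫ].
Occurrence 3 (position 5): no conditioning environment matches → elsewhere allophone [l].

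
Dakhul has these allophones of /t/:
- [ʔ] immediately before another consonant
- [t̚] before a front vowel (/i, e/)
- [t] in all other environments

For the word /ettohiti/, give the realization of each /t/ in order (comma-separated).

[ʔ], [t], [t̚]

Occurrence 1 (position 2): immediately before another consonant → [ʔ].
Occurrence 2 (position 3): no conditioning environment matches → elsewhere allophone [t].
Occurrence 3 (position 7): before a front vowel (/i, e/) → [t̚].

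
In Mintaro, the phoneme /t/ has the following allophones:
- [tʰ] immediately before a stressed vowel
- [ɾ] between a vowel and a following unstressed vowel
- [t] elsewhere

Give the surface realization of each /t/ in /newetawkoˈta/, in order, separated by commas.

Occurrence 1 (position 5): between a vowel and an unstressed vowel → [ɾ].
Occurrence 2 (position 10): immediately before a stressed vowel → [tʰ].

[ɾ], [tʰ]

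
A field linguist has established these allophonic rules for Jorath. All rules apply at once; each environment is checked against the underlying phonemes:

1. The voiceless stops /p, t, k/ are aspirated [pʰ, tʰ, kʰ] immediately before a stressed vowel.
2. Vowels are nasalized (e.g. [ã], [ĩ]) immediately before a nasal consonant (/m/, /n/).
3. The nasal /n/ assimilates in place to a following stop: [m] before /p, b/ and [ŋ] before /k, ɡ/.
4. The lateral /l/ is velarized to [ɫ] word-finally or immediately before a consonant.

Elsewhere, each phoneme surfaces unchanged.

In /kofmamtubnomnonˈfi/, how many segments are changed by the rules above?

3

Segments that undergo a rule: /a/ → [ã] (rule 2); /o/ → [õ] (rule 2); /o/ → [õ] (rule 2).
All other segments surface unchanged.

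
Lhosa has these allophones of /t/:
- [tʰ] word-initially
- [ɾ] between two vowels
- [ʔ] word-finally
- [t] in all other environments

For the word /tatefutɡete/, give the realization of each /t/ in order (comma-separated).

Occurrence 1 (position 1): word-initially → [tʰ].
Occurrence 2 (position 3): between two vowels → [ɾ].
Occurrence 3 (position 7): no conditioning environment matches → elsewhere allophone [t].
Occurrence 4 (position 10): between two vowels → [ɾ].

[tʰ], [ɾ], [t], [ɾ]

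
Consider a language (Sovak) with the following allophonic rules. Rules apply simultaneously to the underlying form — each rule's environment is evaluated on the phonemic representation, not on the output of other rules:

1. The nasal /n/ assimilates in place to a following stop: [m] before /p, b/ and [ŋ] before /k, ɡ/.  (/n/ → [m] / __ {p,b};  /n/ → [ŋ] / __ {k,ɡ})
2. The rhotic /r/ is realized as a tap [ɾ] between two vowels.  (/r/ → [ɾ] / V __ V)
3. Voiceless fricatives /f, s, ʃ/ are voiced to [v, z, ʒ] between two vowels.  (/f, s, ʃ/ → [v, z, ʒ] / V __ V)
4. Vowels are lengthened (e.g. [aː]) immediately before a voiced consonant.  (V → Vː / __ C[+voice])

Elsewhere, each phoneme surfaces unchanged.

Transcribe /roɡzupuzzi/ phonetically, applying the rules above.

/r/ (word-initial): rule 2 targets it, but not between two vowels → unchanged [r].
/o/ meets the environment for rule 4 (before a voiced consonant) → [oː].
/ɡ/ (between /o/ and /z/): no rule targets it → [ɡ].
/z/ stays [z].
/u/ (between /z/ and /p/) is in the target of rule 4 but the environment (before a voiced consonant) is not met → [u].
/p/ (between /u/ and /u/) is unaffected → [p].
Rule 4 applies to /u/ (between /p/ and /z/: before a voiced consonant) → [uː].
/z/ — not in any rule's target class → [z].
/z/ — not in any rule's target class → [z].
/i/ — word-final; rule 4 does not apply here → [i].

[roːɡzupuːzzi]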